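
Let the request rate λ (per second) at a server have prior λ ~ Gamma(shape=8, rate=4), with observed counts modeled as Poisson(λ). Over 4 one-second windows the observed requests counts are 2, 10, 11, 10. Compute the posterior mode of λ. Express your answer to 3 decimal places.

λ̂_MAP = 5.000

Σxᵢ = 2+10+11+10 = 33, with n = 4.
Posterior ∝ λ^7e^(−4λ) · λ^33e^(−4λ) = λ^40e^(−8λ), i.e. Gamma(shape=41, rate=8).
The mode of a Gamma(a, b) with a ≥ 1 (shape–rate) is (a−1)/b = 40/8 ≈ 5.000.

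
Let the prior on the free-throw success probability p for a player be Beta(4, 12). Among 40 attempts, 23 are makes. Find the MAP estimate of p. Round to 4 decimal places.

p̂_MAP = 0.4815

Prior: Beta(4, 12).
Data: 23 successes in 40 trials. The binomial likelihood contributes p^23(1−p)^17, so the posterior is Beta(4+23, 12+17) = Beta(27, 29).
For Beta(a, b) with a, b > 1 the mode is (a−1)/(a+b−2) = 26/54 ≈ 0.4815.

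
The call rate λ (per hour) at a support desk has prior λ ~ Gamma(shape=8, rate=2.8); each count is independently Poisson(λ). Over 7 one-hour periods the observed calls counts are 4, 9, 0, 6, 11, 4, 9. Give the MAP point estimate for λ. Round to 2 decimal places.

λ̂_MAP = 5.10

Σxᵢ = 4+9+0+6+11+4+9 = 43, with n = 7.
Posterior ∝ λ^7e^(−2.8λ) · λ^43e^(−7λ) = λ^50e^(−9.8λ), i.e. Gamma(shape=51, rate=9.8).
The mode of a Gamma(a, b) with a ≥ 1 (shape–rate) is (a−1)/b = 50/9.8 ≈ 5.10.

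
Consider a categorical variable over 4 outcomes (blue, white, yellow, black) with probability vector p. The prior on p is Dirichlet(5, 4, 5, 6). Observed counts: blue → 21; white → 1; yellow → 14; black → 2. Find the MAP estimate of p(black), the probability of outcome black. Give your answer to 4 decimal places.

The posterior is Dirichlet(αᵢ + nᵢ) = Dirichlet(26, 5, 19, 8).
For a Dirichlet(a₁,…,a_K) with all aᵢ > 1, the mode has j-th component (aⱼ − 1)/(Σaᵢ − K).
Here Σaᵢ = 58 and K = 4, so p(black) = (8 − 1)/(58 − 4) = 7/54 ≈ 0.1296.

MAP estimate of p(black) = 0.1296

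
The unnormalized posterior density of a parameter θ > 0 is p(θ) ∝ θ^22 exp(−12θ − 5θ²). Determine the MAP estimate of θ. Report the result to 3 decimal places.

θ̂_MAP = 1.000

ℓ'(θ) = 22/θ − 12 − 10θ. Setting this to zero and multiplying by θ: 10θ² + 12θ − 22 = 0.
θ = (−12 + √(12² + 4·10·22)) / (2·10) = (−12 + √1024) / 20 = (−12 + 32)/20 = 1.
ℓ''(θ) = −22/θ² − 10 < 0, confirming a maximum.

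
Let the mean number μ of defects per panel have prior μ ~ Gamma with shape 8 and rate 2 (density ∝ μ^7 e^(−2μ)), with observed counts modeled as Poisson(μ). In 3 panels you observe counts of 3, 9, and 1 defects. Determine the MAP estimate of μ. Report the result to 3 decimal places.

Σxᵢ = 3+9+1 = 13, with n = 3.
Posterior ∝ μ^7e^(−2μ) · μ^13e^(−3μ) = μ^20e^(−5μ), i.e. Gamma(shape=21, rate=5).
The mode of a Gamma(a, b) with a ≥ 1 (shape–rate) is (a−1)/b = 20/5 ≈ 4.000.

μ̂_MAP = 4.000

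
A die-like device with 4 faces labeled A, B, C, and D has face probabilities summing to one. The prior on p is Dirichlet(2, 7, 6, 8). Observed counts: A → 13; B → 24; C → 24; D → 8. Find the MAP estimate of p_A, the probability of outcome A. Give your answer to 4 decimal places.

The posterior is Dirichlet(αᵢ + nᵢ) = Dirichlet(15, 31, 30, 16).
For a Dirichlet(a₁,…,a_K) with all aᵢ > 1, the mode has j-th component (aⱼ − 1)/(Σaᵢ − K).
Here Σaᵢ = 92 and K = 4, so p_A = (15 − 1)/(92 − 4) = 14/88 ≈ 0.1591.

MAP estimate of p_A = 0.1591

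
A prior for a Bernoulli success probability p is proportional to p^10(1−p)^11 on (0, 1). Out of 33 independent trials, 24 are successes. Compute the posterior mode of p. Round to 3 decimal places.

p̂_MAP = 0.630

The prior density ∝ p^10(1−p)^11 is the kernel of Beta(11, 12).
Data: 24 successes in 33 trials. The binomial likelihood contributes p^24(1−p)^9, so the posterior is Beta(11+24, 12+9) = Beta(35, 21).
For Beta(a, b) with a, b > 1 the mode is (a−1)/(a+b−2) = 34/54 ≈ 0.630.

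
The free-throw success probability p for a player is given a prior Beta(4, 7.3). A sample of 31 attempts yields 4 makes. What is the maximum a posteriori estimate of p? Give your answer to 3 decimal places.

p̂_MAP = 0.174

Prior: Beta(4, 7.3).
Data: 4 successes in 31 trials. The binomial likelihood contributes p^4(1−p)^27, so the posterior is Beta(4+4, 7.3+27) = Beta(8, 34.3).
For Beta(a, b) with a, b > 1 the mode is (a−1)/(a+b−2) = 7/40.3 ≈ 0.174.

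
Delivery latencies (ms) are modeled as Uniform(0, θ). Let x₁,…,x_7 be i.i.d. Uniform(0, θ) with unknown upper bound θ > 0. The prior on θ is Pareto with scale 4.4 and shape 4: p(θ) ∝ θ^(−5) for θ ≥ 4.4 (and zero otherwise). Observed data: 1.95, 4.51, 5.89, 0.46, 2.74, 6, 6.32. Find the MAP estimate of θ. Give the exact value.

The Uniform(0, θ) likelihood is θ^(−n) for θ ≥ max(xᵢ), zero otherwise. Here max(xᵢ) = 6.32.
Posterior ∝ θ^(−5) · θ^(−7) = θ^(−12) on θ ≥ max(4.4, 6.32) = 6.32.
This density is strictly decreasing in θ, so the posterior mode lies at the lower boundary of the support.

θ̂_MAP = 6.32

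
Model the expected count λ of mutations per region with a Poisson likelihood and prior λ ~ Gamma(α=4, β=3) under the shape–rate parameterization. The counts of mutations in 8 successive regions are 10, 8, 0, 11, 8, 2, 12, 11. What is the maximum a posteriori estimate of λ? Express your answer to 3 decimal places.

Σxᵢ = 10+8+0+11+8+2+12+11 = 62, with n = 8.
Posterior ∝ λ^3e^(−3λ) · λ^62e^(−8λ) = λ^65e^(−11λ), i.e. Gamma(shape=66, rate=11).
The mode of a Gamma(a, b) with a ≥ 1 (shape–rate) is (a−1)/b = 65/11 ≈ 5.909.

λ̂_MAP = 5.909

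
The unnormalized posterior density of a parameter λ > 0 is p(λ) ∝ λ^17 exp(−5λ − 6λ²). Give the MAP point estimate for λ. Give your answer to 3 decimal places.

ℓ'(λ) = 17/λ − 5 − 12λ. Setting this to zero and multiplying by λ: 12λ² + 5λ − 17 = 0.
λ = (−5 + √(5² + 4·12·17)) / (2·12) = (−5 + √841) / 24 = (−5 + 29)/24 = 1.
ℓ''(λ) = −17/λ² − 12 < 0, confirming a maximum.

λ̂_MAP = 1.000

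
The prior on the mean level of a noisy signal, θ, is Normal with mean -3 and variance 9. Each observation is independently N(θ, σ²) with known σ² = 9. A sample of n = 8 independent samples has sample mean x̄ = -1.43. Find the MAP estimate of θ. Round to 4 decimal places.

n = 8, x̄ = -1.43.
For a Normal prior and Normal likelihood with known variance, the posterior is Normal; its mode equals its mean, the precision-weighted average.
Prior precision 1/σ₀² = 1/9; data precision n/σ² = 8/9.
θ̂ = ((1/9)·(-3) + (8/9)·(-1.43)) / (1/9 + 8/9) = (-361/225)/1 = -361/225 ≈ -1.6044.

θ̂_MAP = -1.6044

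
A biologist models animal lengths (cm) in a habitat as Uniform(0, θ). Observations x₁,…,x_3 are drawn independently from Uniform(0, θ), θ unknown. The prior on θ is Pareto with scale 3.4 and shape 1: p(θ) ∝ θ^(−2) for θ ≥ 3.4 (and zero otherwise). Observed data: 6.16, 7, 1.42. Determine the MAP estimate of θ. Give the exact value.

θ̂_MAP = 7

The Uniform(0, θ) likelihood is θ^(−n) for θ ≥ max(xᵢ), zero otherwise. Here max(xᵢ) = 7.
Posterior ∝ θ^(−2) · θ^(−3) = θ^(−5) on θ ≥ max(3.4, 7) = 7.
This density is strictly decreasing in θ, so the posterior mode lies at the lower boundary of the support.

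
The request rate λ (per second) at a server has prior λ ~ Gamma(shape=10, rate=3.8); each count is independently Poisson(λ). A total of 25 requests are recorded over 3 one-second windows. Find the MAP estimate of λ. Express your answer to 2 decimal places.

Σxᵢ = 25, n = 3.
Posterior ∝ λ^9e^(−3.8λ) · λ^25e^(−3λ) = λ^34e^(−6.8λ), i.e. Gamma(shape=35, rate=6.8).
The mode of a Gamma(a, b) with a ≥ 1 (shape–rate) is (a−1)/b = 34/6.8 ≈ 5.00.

λ̂_MAP = 5.00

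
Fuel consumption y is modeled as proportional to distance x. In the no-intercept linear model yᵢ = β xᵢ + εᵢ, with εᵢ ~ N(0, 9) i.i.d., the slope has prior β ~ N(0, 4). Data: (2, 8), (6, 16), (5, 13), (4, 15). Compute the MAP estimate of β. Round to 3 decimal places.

log p(β | y) = −Σ(yᵢ − βxᵢ)²/(2·9) − β²/(2·4) + const.
Setting the derivative to zero: Σxᵢ(yᵢ − βxᵢ)/9 − β/4 = 0, so β = Σxᵢyᵢ / (Σxᵢ² + σ²/τ²).
Σxᵢyᵢ = 2·8 + 6·16 + 5·13 + 4·15 = 237; Σxᵢ² = 81; σ²/τ² = 2.25.
β̂_MAP = 237 / (81 + 2.25) = 237/83.25 ≈ 2.847.

β̂_MAP = 2.847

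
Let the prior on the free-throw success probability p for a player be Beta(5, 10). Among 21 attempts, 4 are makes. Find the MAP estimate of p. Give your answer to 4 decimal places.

Prior: Beta(5, 10).
Data: 4 successes in 21 trials. The binomial likelihood contributes p^4(1−p)^17, so the posterior is Beta(5+4, 10+17) = Beta(9, 27).
For Beta(a, b) with a, b > 1 the mode is (a−1)/(a+b−2) = 8/34 ≈ 0.2353.

p̂_MAP = 0.2353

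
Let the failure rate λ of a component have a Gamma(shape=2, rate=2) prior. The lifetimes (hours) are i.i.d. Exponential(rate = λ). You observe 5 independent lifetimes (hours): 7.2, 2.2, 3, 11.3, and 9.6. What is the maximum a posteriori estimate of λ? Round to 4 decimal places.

The Exponential(rate=λ) likelihood is ∝ λ^n e^(−λΣtᵢ). Here n = 5 and Σtᵢ = 7.2 + 2.2 + 3 + 11.3 + 9.6 = 33.3.
Posterior ∝ λe^(−2λ) · λ^5e^(−33.3λ) = λ^6e^(−35.3λ), i.e. Gamma(7, 35.3).
Mode = (a−1)/b = 6/35.3 ≈ 0.1700.

λ̂_MAP = 0.1700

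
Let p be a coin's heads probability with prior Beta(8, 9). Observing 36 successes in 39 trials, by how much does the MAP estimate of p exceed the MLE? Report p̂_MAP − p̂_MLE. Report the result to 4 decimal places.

MAP − MLE = -0.1268

Posterior is Beta(44, 12); MAP = (44−1)/(56−2) = 43/54 ≈ 0.79630.
MLE ignores the prior: p̂_MLE = k/n = 36/39 ≈ 0.92308.
Difference = 43/54 − 36/39 = -89/702 ≈ -0.1268.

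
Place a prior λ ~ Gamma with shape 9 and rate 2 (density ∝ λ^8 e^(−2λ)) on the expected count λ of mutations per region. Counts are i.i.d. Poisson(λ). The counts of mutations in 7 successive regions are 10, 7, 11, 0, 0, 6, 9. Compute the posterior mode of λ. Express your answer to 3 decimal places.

λ̂_MAP = 5.667

Σxᵢ = 10+7+11+0+0+6+9 = 43, with n = 7.
Posterior ∝ λ^8e^(−2λ) · λ^43e^(−7λ) = λ^51e^(−9λ), i.e. Gamma(shape=52, rate=9).
The mode of a Gamma(a, b) with a ≥ 1 (shape–rate) is (a−1)/b = 51/9 ≈ 5.667.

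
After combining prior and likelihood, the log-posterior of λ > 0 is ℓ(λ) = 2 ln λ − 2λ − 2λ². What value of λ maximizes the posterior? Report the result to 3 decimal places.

λ̂_MAP = 0.500

ℓ'(λ) = 2/λ − 2 − 4λ. Setting this to zero and multiplying by λ: 4λ² + 2λ − 2 = 0.
λ = (−2 + √(2² + 4·4·2)) / (2·4) = (−2 + √36) / 8 = (−2 + 6)/8 = 1/2.
ℓ''(λ) = −2/λ² − 4 < 0, confirming a maximum.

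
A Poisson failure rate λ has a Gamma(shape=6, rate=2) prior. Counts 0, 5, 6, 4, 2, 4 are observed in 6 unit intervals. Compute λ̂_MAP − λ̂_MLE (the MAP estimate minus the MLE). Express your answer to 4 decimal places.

MAP − MLE = -0.2500

Σxᵢ = 21. Posterior is Gamma(27, 8); MAP = (27−1)/8 = 26/8 ≈ 3.25000.
MLE = x̄ = 21/6 ≈ 3.50000.
Difference = 26/8 − 21/6 = -1/4 ≈ -0.2500.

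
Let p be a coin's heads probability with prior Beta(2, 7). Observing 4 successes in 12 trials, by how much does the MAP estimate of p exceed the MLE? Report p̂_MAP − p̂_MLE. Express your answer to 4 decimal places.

Posterior is Beta(6, 15); MAP = (6−1)/(21−2) = 5/19 ≈ 0.26316.
MLE ignores the prior: p̂_MLE = k/n = 4/12 ≈ 0.33333.
Difference = 5/19 − 4/12 = -4/57 ≈ -0.0702.

MAP − MLE = -0.0702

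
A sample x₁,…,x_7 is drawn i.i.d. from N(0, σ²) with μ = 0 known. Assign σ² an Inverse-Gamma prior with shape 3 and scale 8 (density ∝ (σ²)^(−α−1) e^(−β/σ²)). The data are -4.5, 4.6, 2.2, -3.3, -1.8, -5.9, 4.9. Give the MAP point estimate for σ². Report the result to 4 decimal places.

σ̂²_MAP = 9.0133

Sum of squared deviations about the known mean: SS = (-4.5−0)² + (4.6−0)² + (2.2−0)² + (-3.3−0)² + (-1.8−0)² + (-5.9−0)² + (4.9−0)² = 119.2.
The Normal likelihood contributes (σ²)^(−n/2) exp(−SS/(2σ²)), so the posterior is Inverse-Gamma(α + n/2, β + SS/2) = Inverse-Gamma(6.5, 67.6).
The mode of Inverse-Gamma(a, b) is b/(a+1) = 67.6/7.5 ≈ 9.0133.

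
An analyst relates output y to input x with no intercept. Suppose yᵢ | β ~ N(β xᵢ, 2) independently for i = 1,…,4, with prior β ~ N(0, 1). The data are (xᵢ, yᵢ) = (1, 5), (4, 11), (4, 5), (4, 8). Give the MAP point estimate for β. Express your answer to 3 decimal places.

β̂_MAP = 1.980

log p(β | y) = −Σ(yᵢ − βxᵢ)²/(2·2) − β²/(2·1) + const.
Setting the derivative to zero: Σxᵢ(yᵢ − βxᵢ)/2 − β/1 = 0, so β = Σxᵢyᵢ / (Σxᵢ² + σ²/τ²).
Σxᵢyᵢ = 1·5 + 4·11 + 4·5 + 4·8 = 101; Σxᵢ² = 49; σ²/τ² = 2.
β̂_MAP = 101 / (49 + 2) = 101/51 ≈ 1.980.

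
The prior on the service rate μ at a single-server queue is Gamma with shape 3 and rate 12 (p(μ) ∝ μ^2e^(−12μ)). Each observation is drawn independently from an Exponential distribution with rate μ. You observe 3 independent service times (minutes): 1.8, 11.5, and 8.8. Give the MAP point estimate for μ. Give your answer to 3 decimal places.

μ̂_MAP = 0.147

The Exponential(rate=μ) likelihood is ∝ μ^n e^(−μΣtᵢ). Here n = 3 and Σtᵢ = 1.8 + 11.5 + 8.8 = 22.1.
Posterior ∝ μ^2e^(−12μ) · μ^3e^(−22.1μ) = μ^5e^(−34.1μ), i.e. Gamma(6, 34.1).
Mode = (a−1)/b = 5/34.1 ≈ 0.147.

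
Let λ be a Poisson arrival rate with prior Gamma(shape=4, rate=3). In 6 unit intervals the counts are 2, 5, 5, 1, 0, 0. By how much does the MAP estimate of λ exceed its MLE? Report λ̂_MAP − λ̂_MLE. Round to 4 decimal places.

Σxᵢ = 13. Posterior is Gamma(17, 9); MAP = (17−1)/9 = 16/9 ≈ 1.77778.
MLE = x̄ = 13/6 ≈ 2.16667.
Difference = 16/9 − 13/6 = -7/18 ≈ -0.3889.

MAP − MLE = -0.3889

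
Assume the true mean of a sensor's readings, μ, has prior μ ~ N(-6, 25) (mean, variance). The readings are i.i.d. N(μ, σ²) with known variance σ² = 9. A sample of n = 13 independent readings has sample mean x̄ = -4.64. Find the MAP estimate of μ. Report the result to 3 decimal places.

n = 13, x̄ = -4.64.
For a Normal prior and Normal likelihood with known variance, the posterior is Normal; its mode equals its mean, the precision-weighted average.
Prior precision 1/σ₀² = 1/25 = 0.04; data precision n/σ² = 13/9.
μ̂ = (0.04·(-6) + (13/9)·(-4.64)) / (0.04 + 13/9) = (-1562/225)/(334/225) = -781/167 ≈ -4.677.

μ̂_MAP = -4.677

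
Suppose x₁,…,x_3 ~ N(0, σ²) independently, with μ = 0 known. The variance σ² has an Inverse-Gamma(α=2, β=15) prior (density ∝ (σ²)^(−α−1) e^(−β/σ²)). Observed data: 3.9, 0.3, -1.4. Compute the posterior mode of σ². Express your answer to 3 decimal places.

Sum of squared deviations about the known mean: SS = (3.9−0)² + (0.3−0)² + (-1.4−0)² = 17.26.
The Normal likelihood contributes (σ²)^(−n/2) exp(−SS/(2σ²)), so the posterior is Inverse-Gamma(α + n/2, β + SS/2) = Inverse-Gamma(3.5, 23.63).
The mode of Inverse-Gamma(a, b) is b/(a+1) = 23.63/4.5 ≈ 5.251.

σ̂²_MAP = 5.251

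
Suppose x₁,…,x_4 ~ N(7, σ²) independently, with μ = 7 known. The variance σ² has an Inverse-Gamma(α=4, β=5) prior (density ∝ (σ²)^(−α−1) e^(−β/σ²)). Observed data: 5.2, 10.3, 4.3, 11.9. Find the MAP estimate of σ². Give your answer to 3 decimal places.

Sum of squared deviations about the known mean: SS = (5.2−7)² + (10.3−7)² + (4.3−7)² + (11.9−7)² = 45.43.
The Normal likelihood contributes (σ²)^(−n/2) exp(−SS/(2σ²)), so the posterior is Inverse-Gamma(α + n/2, β + SS/2) = Inverse-Gamma(6, 27.715).
The mode of Inverse-Gamma(a, b) is b/(a+1) = 27.715/7 ≈ 3.959.

σ̂²_MAP = 3.959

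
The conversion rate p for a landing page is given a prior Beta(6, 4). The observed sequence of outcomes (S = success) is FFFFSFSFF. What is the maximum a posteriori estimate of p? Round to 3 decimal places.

p̂_MAP = 0.412

Prior: Beta(6, 4).
Data: 2 successes in 9 trials (from the sequence). The binomial likelihood contributes p^2(1−p)^7, so the posterior is Beta(6+2, 4+7) = Beta(8, 11).
For Beta(a, b) with a, b > 1 the mode is (a−1)/(a+b−2) = 7/17 ≈ 0.412.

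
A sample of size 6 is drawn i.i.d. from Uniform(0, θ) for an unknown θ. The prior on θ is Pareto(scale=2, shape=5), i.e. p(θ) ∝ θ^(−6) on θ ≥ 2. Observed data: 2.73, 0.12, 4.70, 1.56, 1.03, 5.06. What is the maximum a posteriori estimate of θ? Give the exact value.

The Uniform(0, θ) likelihood is θ^(−n) for θ ≥ max(xᵢ), zero otherwise. Here max(xᵢ) = 5.06.
Posterior ∝ θ^(−6) · θ^(−6) = θ^(−12) on θ ≥ max(2, 5.06) = 5.06.
This density is strictly decreasing in θ, so the posterior mode lies at the lower boundary of the support.

θ̂_MAP = 5.06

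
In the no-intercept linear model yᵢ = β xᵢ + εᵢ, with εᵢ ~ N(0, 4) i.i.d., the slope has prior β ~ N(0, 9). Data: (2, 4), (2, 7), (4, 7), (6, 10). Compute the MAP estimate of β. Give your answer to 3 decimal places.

β̂_MAP = 1.820

log p(β | y) = −Σ(yᵢ − βxᵢ)²/(2·4) − β²/(2·9) + const.
Setting the derivative to zero: Σxᵢ(yᵢ − βxᵢ)/4 − β/9 = 0, so β = Σxᵢyᵢ / (Σxᵢ² + σ²/τ²).
Σxᵢyᵢ = 2·4 + 2·7 + 4·7 + 6·10 = 110; Σxᵢ² = 60; σ²/τ² = 4/9.
β̂_MAP = 110 / (60 + 4/9) = 110/(544/9) = 495/272 ≈ 1.820.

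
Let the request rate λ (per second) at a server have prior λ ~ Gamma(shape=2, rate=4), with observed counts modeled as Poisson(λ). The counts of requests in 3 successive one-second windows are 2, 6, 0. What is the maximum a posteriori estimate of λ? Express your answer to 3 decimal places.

Σxᵢ = 2+6+0 = 8, with n = 3.
Posterior ∝ λe^(−4λ) · λ^8e^(−3λ) = λ^9e^(−7λ), i.e. Gamma(shape=10, rate=7).
The mode of a Gamma(a, b) with a ≥ 1 (shape–rate) is (a−1)/b = 9/7 ≈ 1.286.

λ̂_MAP = 1.286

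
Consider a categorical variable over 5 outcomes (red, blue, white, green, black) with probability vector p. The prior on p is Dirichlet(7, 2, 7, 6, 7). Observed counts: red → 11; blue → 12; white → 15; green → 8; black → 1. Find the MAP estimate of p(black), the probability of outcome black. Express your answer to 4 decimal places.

The posterior is Dirichlet(αᵢ + nᵢ) = Dirichlet(18, 14, 22, 14, 8).
For a Dirichlet(a₁,…,a_K) with all aᵢ > 1, the mode has j-th component (aⱼ − 1)/(Σaᵢ − K).
Here Σaᵢ = 76 and K = 5, so p(black) = (8 − 1)/(76 − 5) = 7/71 ≈ 0.0986.

MAP estimate of p(black) = 0.0986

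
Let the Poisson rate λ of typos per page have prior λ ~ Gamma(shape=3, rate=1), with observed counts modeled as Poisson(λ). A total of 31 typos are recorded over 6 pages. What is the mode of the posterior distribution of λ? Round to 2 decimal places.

Σxᵢ = 31, n = 6.
Posterior ∝ λ^2e^(−1λ) · λ^31e^(−6λ) = λ^33e^(−7λ), i.e. Gamma(shape=34, rate=7).
The mode of a Gamma(a, b) with a ≥ 1 (shape–rate) is (a−1)/b = 33/7 ≈ 4.71.

λ̂_MAP = 4.71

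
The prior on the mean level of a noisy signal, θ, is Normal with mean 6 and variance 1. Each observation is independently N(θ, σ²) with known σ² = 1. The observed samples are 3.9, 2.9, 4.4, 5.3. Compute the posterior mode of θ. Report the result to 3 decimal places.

θ̂_MAP = 4.500

n = 4; x̄ = (3.9 + 2.9 + 4.4 + 5.3)/4 = 16.5/4 = 4.125.
For a Normal prior and Normal likelihood with known variance, the posterior is Normal; its mode equals its mean, the precision-weighted average.
Prior precision 1/σ₀² = 1/1 = 1; data precision n/σ² = 4/1 = 4.
θ̂ = (1·6 + 4·4.125) / (1 + 4) = 22.5/5 = 4.500.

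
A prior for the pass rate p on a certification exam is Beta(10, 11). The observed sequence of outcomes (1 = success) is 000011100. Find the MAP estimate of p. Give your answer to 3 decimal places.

p̂_MAP = 0.429

Prior: Beta(10, 11).
Data: 3 successes in 9 trials (from the sequence). The binomial likelihood contributes p^3(1−p)^6, so the posterior is Beta(10+3, 11+6) = Beta(13, 17).
For Beta(a, b) with a, b > 1 the mode is (a−1)/(a+b−2) = 12/28 ≈ 0.429.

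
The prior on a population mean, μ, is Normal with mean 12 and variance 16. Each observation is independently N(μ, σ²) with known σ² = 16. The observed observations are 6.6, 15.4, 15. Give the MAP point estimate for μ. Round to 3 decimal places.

n = 3; x̄ = (6.6 + 15.4 + 15)/3 = 37/3 = 37/3 ≈ 12.3333.
For a Normal prior and Normal likelihood with known variance, the posterior is Normal; its mode equals its mean, the precision-weighted average.
Prior precision 1/σ₀² = 1/16 = 0.0625; data precision n/σ² = 3/16 = 0.1875.
μ̂ = (0.0625·12 + 0.1875·(37/3)) / (0.0625 + 0.1875) = 3.0625/0.25 = 12.250.

μ̂_MAP = 12.250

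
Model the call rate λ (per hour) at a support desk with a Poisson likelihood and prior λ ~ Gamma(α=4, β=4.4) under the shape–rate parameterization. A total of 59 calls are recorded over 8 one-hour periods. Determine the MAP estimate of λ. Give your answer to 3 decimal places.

Σxᵢ = 59, n = 8.
Posterior ∝ λ^3e^(−4.4λ) · λ^59e^(−8λ) = λ^62e^(−12.4λ), i.e. Gamma(shape=63, rate=12.4).
The mode of a Gamma(a, b) with a ≥ 1 (shape–rate) is (a−1)/b = 62/12.4 ≈ 5.000.

λ̂_MAP = 5.000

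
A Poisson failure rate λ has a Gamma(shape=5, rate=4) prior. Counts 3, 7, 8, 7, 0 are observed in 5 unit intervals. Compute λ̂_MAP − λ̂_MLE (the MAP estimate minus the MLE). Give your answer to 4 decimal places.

MAP − MLE = -1.7778

Σxᵢ = 25. Posterior is Gamma(30, 9); MAP = (30−1)/9 = 29/9 ≈ 3.22222.
MLE = x̄ = 25/5 ≈ 5.00000.
Difference = 29/9 − 25/5 = -16/9 ≈ -1.7778.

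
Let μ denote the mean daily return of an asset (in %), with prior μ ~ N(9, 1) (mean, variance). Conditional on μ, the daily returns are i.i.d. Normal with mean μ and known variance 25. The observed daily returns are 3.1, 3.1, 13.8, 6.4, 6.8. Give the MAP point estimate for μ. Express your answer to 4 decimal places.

n = 5; x̄ = (3.1 + 3.1 + 13.8 + 6.4 + 6.8)/5 = 33.2/5 = 6.64.
For a Normal prior and Normal likelihood with known variance, the posterior is Normal; its mode equals its mean, the precision-weighted average.
Prior precision 1/σ₀² = 1/1 = 1; data precision n/σ² = 5/25 = 0.2.
μ̂ = (1·9 + 0.2·6.64) / (1 + 0.2) = 10.328/1.2 = 1291/150 ≈ 8.6067.

μ̂_MAP = 8.6067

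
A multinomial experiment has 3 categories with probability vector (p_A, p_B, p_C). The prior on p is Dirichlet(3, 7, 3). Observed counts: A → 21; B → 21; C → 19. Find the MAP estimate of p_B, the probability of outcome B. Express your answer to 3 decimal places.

MAP estimate of p_B = 0.380

The posterior is Dirichlet(αᵢ + nᵢ) = Dirichlet(24, 28, 22).
For a Dirichlet(a₁,…,a_K) with all aᵢ > 1, the mode has j-th component (aⱼ − 1)/(Σaᵢ − K).
Here Σaᵢ = 74 and K = 3, so p_B = (28 − 1)/(74 − 3) = 27/71 ≈ 0.380.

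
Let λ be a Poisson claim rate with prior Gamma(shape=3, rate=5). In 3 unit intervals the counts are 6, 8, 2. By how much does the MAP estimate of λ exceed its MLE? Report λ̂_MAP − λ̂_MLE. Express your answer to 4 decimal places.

Σxᵢ = 16. Posterior is Gamma(19, 8); MAP = (19−1)/8 = 18/8 ≈ 2.25000.
MLE = x̄ = 16/3 ≈ 5.33333.
Difference = 18/8 − 16/3 = -37/12 ≈ -3.0833.

MAP − MLE = -3.0833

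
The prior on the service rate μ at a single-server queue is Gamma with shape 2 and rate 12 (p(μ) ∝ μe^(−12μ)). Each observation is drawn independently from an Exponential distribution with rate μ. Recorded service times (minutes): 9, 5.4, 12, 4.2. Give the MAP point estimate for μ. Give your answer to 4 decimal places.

The Exponential(rate=μ) likelihood is ∝ μ^n e^(−μΣtᵢ). Here n = 4 and Σtᵢ = 9 + 5.4 + 12 + 4.2 = 30.6.
Posterior ∝ μe^(−12μ) · μ^4e^(−30.6μ) = μ^5e^(−42.6μ), i.e. Gamma(6, 42.6).
Mode = (a−1)/b = 5/42.6 ≈ 0.1174.

μ̂_MAP = 0.1174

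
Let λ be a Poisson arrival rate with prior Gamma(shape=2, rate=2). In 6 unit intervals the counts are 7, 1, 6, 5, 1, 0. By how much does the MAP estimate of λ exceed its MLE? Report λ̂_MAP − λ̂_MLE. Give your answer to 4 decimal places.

Σxᵢ = 20. Posterior is Gamma(22, 8); MAP = (22−1)/8 = 21/8 ≈ 2.62500.
MLE = x̄ = 20/6 ≈ 3.33333.
Difference = 21/8 − 20/6 = -17/24 ≈ -0.7083.

MAP − MLE = -0.7083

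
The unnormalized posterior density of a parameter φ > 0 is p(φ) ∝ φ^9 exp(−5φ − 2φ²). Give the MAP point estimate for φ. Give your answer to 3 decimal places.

φ̂_MAP = 1.000

ℓ'(φ) = 9/φ − 5 − 4φ. Setting this to zero and multiplying by φ: 4φ² + 5φ − 9 = 0.
φ = (−5 + √(5² + 4·4·9)) / (2·4) = (−5 + √169) / 8 = (−5 + 13)/8 = 1.
ℓ''(φ) = −9/φ² − 4 < 0, confirming a maximum.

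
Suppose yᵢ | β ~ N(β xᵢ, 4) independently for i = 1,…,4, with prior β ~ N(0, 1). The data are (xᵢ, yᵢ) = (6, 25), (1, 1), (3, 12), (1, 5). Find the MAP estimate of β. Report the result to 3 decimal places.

β̂_MAP = 3.765

log p(β | y) = −Σ(yᵢ − βxᵢ)²/(2·4) − β²/(2·1) + const.
Setting the derivative to zero: Σxᵢ(yᵢ − βxᵢ)/4 − β/1 = 0, so β = Σxᵢyᵢ / (Σxᵢ² + σ²/τ²).
Σxᵢyᵢ = 6·25 + 1·1 + 3·12 + 1·5 = 192; Σxᵢ² = 47; σ²/τ² = 4.
β̂_MAP = 192 / (47 + 4) = 192/51 ≈ 3.765.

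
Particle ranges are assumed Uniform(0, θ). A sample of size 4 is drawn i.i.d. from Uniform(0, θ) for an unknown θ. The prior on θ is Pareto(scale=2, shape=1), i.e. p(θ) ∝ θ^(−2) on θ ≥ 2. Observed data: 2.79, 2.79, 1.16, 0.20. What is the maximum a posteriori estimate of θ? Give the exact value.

θ̂_MAP = 2.79

The Uniform(0, θ) likelihood is θ^(−n) for θ ≥ max(xᵢ), zero otherwise. Here max(xᵢ) = 2.79.
Posterior ∝ θ^(−2) · θ^(−4) = θ^(−6) on θ ≥ max(2, 2.79) = 2.79.
This density is strictly decreasing in θ, so the posterior mode lies at the lower boundary of the support.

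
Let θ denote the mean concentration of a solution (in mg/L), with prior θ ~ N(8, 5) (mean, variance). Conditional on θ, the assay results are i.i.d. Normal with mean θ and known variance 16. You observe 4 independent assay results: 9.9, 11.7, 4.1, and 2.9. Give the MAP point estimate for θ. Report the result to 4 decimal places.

θ̂_MAP = 7.5278

n = 4; x̄ = (9.9 + 11.7 + 4.1 + 2.9)/4 = 28.6/4 = 7.15.
For a Normal prior and Normal likelihood with known variance, the posterior is Normal; its mode equals its mean, the precision-weighted average.
Prior precision 1/σ₀² = 1/5 = 0.2; data precision n/σ² = 4/16 = 0.25.
θ̂ = (0.2·8 + 0.25·7.15) / (0.2 + 0.25) = 3.3875/0.45 = 271/36 ≈ 7.5278.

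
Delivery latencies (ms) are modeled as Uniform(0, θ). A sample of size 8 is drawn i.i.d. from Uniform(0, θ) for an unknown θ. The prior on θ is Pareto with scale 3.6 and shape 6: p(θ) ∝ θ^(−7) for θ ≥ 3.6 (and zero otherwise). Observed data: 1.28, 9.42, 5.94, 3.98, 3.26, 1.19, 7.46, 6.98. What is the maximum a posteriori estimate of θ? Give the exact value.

The Uniform(0, θ) likelihood is θ^(−n) for θ ≥ max(xᵢ), zero otherwise. Here max(xᵢ) = 9.42.
Posterior ∝ θ^(−7) · θ^(−8) = θ^(−15) on θ ≥ max(3.6, 9.42) = 9.42.
This density is strictly decreasing in θ, so the posterior mode lies at the lower boundary of the support.

θ̂_MAP = 9.42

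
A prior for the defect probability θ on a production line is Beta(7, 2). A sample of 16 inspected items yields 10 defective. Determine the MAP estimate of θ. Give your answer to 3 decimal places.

θ̂_MAP = 0.696

Prior: Beta(7, 2).
Data: 10 successes in 16 trials. The binomial likelihood contributes θ^10(1−θ)^6, so the posterior is Beta(7+10, 2+6) = Beta(17, 8).
For Beta(a, b) with a, b > 1 the mode is (a−1)/(a+b−2) = 16/23 ≈ 0.696.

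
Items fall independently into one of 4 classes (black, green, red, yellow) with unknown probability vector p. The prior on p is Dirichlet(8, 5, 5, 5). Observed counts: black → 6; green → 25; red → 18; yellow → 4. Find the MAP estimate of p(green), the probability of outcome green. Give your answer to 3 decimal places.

MAP estimate of p(green) = 0.403

The posterior is Dirichlet(αᵢ + nᵢ) = Dirichlet(14, 30, 23, 9).
For a Dirichlet(a₁,…,a_K) with all aᵢ > 1, the mode has j-th component (aⱼ − 1)/(Σaᵢ − K).
Here Σaᵢ = 76 and K = 4, so p(green) = (30 − 1)/(76 − 4) = 29/72 ≈ 0.403.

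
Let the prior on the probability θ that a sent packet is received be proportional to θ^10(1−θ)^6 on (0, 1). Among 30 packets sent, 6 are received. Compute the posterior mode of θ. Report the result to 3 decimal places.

θ̂_MAP = 0.348

The prior density ∝ θ^10(1−θ)^6 is the kernel of Beta(11, 7).
Data: 6 successes in 30 trials. The binomial likelihood contributes θ^6(1−θ)^24, so the posterior is Beta(11+6, 7+24) = Beta(17, 31).
For Beta(a, b) with a, b > 1 the mode is (a−1)/(a+b−2) = 16/46 ≈ 0.348.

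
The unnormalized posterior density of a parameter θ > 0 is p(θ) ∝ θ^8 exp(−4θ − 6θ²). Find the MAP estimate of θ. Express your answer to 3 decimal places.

ℓ'(θ) = 8/θ − 4 − 12θ. Setting this to zero and multiplying by θ: 12θ² + 4θ − 8 = 0.
θ = (−4 + √(4² + 4·12·8)) / (2·12) = (−4 + √400) / 24 = (−4 + 20)/24 = 2/3.
ℓ''(θ) = −8/θ² − 12 < 0, confirming a maximum.

θ̂_MAP = 0.667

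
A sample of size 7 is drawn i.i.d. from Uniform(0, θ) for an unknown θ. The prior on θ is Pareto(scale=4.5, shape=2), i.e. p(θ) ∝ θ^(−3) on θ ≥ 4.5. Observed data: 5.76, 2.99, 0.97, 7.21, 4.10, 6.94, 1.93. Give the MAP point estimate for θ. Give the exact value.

θ̂_MAP = 7.21

The Uniform(0, θ) likelihood is θ^(−n) for θ ≥ max(xᵢ), zero otherwise. Here max(xᵢ) = 7.21.
Posterior ∝ θ^(−3) · θ^(−7) = θ^(−10) on θ ≥ max(4.5, 7.21) = 7.21.
This density is strictly decreasing in θ, so the posterior mode lies at the lower boundary of the support.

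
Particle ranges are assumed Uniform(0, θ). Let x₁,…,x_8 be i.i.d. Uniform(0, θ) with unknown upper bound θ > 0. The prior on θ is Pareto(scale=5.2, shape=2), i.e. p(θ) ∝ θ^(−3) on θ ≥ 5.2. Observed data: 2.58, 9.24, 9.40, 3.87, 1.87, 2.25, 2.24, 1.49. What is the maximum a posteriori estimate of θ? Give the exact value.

θ̂_MAP = 9.40

The Uniform(0, θ) likelihood is θ^(−n) for θ ≥ max(xᵢ), zero otherwise. Here max(xᵢ) = 9.40.
Posterior ∝ θ^(−3) · θ^(−8) = θ^(−11) on θ ≥ max(5.2, 9.40) = 9.40.
This density is strictly decreasing in θ, so the posterior mode lies at the lower boundary of the support.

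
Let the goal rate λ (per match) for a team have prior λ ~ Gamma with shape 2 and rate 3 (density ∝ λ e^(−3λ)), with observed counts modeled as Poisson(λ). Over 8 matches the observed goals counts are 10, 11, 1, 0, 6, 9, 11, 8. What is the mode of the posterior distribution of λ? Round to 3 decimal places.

λ̂_MAP = 5.182

Σxᵢ = 10+11+1+0+6+9+11+8 = 56, with n = 8.
Posterior ∝ λe^(−3λ) · λ^56e^(−8λ) = λ^57e^(−11λ), i.e. Gamma(shape=58, rate=11).
The mode of a Gamma(a, b) with a ≥ 1 (shape–rate) is (a−1)/b = 57/11 ≈ 5.182.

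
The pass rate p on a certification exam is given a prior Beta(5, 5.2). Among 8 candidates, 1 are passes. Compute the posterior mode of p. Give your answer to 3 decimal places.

Prior: Beta(5, 5.2).
Data: 1 success in 8 trials. The binomial likelihood contributes p(1−p)^7, so the posterior is Beta(5+1, 5.2+7) = Beta(6, 12.2).
For Beta(a, b) with a, b > 1 the mode is (a−1)/(a+b−2) = 5/16.2 ≈ 0.309.

p̂_MAP = 0.309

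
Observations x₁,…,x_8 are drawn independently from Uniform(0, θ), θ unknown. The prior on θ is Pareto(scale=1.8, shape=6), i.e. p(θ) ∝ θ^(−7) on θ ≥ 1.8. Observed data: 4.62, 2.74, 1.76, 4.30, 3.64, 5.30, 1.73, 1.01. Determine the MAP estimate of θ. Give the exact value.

θ̂_MAP = 5.30

The Uniform(0, θ) likelihood is θ^(−n) for θ ≥ max(xᵢ), zero otherwise. Here max(xᵢ) = 5.30.
Posterior ∝ θ^(−7) · θ^(−8) = θ^(−15) on θ ≥ max(1.8, 5.30) = 5.30.
This density is strictly decreasing in θ, so the posterior mode lies at the lower boundary of the support.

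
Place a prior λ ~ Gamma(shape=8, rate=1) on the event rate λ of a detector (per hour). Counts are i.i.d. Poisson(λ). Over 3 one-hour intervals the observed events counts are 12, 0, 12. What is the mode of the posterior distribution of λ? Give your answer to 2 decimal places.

λ̂_MAP = 7.75

Σxᵢ = 12+0+12 = 24, with n = 3.
Posterior ∝ λ^7e^(−1λ) · λ^24e^(−3λ) = λ^31e^(−4λ), i.e. Gamma(shape=32, rate=4).
The mode of a Gamma(a, b) with a ≥ 1 (shape–rate) is (a−1)/b = 31/4 ≈ 7.75.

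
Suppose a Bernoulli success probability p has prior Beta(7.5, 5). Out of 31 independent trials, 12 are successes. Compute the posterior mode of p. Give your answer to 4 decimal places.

Prior: Beta(7.5, 5).
Data: 12 successes in 31 trials. The binomial likelihood contributes p^12(1−p)^19, so the posterior is Beta(7.5+12, 5+19) = Beta(19.5, 24).
For Beta(a, b) with a, b > 1 the mode is (a−1)/(a+b−2) = 18.5/41.5 ≈ 0.4458.

p̂_MAP = 0.4458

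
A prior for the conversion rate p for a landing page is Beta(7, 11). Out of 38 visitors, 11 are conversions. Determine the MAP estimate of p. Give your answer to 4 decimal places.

p̂_MAP = 0.3148

Prior: Beta(7, 11).
Data: 11 successes in 38 trials. The binomial likelihood contributes p^11(1−p)^27, so the posterior is Beta(7+11, 11+27) = Beta(18, 38).
For Beta(a, b) with a, b > 1 the mode is (a−1)/(a+b−2) = 17/54 ≈ 0.3148.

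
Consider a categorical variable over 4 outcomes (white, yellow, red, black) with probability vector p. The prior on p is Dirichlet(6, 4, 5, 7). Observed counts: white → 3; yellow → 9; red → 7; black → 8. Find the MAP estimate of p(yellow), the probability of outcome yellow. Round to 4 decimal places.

The posterior is Dirichlet(αᵢ + nᵢ) = Dirichlet(9, 13, 12, 15).
For a Dirichlet(a₁,…,a_K) with all aᵢ > 1, the mode has j-th component (aⱼ − 1)/(Σaᵢ − K).
Here Σaᵢ = 49 and K = 4, so p(yellow) = (13 − 1)/(49 − 4) = 12/45 ≈ 0.2667.

MAP estimate of p(yellow) = 0.2667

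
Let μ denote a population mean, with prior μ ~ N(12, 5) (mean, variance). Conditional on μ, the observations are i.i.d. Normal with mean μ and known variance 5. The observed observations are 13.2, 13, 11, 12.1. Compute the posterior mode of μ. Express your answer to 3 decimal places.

n = 4; x̄ = (13.2 + 13 + 11 + 12.1)/4 = 49.3/4 = 12.325.
For a Normal prior and Normal likelihood with known variance, the posterior is Normal; its mode equals its mean, the precision-weighted average.
Prior precision 1/σ₀² = 1/5 = 0.2; data precision n/σ² = 4/5 = 0.8.
μ̂ = (0.2·12 + 0.8·12.325) / (0.2 + 0.8) = 12.26/1 = 12.260.

μ̂_MAP = 12.260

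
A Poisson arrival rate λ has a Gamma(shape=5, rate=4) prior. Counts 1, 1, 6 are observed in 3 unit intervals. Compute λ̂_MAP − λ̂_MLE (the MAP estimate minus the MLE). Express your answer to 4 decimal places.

MAP − MLE = -0.9524

Σxᵢ = 8. Posterior is Gamma(13, 7); MAP = (13−1)/7 = 12/7 ≈ 1.71429.
MLE = x̄ = 8/3 ≈ 2.66667.
Difference = 12/7 − 8/3 = -20/21 ≈ -0.9524.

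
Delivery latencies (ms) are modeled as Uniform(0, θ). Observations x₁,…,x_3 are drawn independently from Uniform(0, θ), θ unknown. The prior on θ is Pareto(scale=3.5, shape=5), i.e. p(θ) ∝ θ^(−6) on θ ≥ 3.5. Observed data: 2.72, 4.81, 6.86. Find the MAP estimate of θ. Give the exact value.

θ̂_MAP = 6.86

The Uniform(0, θ) likelihood is θ^(−n) for θ ≥ max(xᵢ), zero otherwise. Here max(xᵢ) = 6.86.
Posterior ∝ θ^(−6) · θ^(−3) = θ^(−9) on θ ≥ max(3.5, 6.86) = 6.86.
This density is strictly decreasing in θ, so the posterior mode lies at the lower boundary of the support.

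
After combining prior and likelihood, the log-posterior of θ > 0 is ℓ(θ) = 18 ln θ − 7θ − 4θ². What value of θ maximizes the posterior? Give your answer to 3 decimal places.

θ̂_MAP = 1.125

ℓ'(θ) = 18/θ − 7 − 8θ. Setting this to zero and multiplying by θ: 8θ² + 7θ − 18 = 0.
θ = (−7 + √(7² + 4·8·18)) / (2·8) = (−7 + √625) / 16 = (−7 + 25)/16 = 9/8.
ℓ''(θ) = −18/θ² − 8 < 0, confirming a maximum.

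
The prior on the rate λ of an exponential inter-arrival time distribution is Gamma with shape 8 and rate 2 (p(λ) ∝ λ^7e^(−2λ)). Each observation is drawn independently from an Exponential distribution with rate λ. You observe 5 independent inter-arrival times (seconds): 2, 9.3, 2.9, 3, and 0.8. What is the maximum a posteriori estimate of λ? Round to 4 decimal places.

λ̂_MAP = 0.6000

The Exponential(rate=λ) likelihood is ∝ λ^n e^(−λΣtᵢ). Here n = 5 and Σtᵢ = 2 + 9.3 + 2.9 + 3 + 0.8 = 18.
Posterior ∝ λ^7e^(−2λ) · λ^5e^(−18λ) = λ^12e^(−20λ), i.e. Gamma(13, 20).
Mode = (a−1)/b = 12/20 ≈ 0.6000.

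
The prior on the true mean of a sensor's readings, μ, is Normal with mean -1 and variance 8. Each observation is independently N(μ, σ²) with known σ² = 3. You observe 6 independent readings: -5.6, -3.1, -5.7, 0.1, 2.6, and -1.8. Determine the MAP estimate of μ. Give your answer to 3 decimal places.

μ̂_MAP = -2.176

n = 6; x̄ = ((-5.6) + (-3.1) + (-5.7) + 0.1 + 2.6 + (-1.8))/6 = -13.5/6 = -2.25.
For a Normal prior and Normal likelihood with known variance, the posterior is Normal; its mode equals its mean, the precision-weighted average.
Prior precision 1/σ₀² = 1/8 = 0.125; data precision n/σ² = 6/3 = 2.
μ̂ = (0.125·(-1) + 2·(-2.25)) / (0.125 + 2) = (-4.625)/2.125 = -37/17 ≈ -2.176.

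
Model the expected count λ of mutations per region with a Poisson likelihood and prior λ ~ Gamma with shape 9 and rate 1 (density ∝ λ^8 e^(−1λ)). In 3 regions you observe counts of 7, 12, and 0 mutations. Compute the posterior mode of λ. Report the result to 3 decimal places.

Σxᵢ = 7+12+0 = 19, with n = 3.
Posterior ∝ λ^8e^(−1λ) · λ^19e^(−3λ) = λ^27e^(−4λ), i.e. Gamma(shape=28, rate=4).
The mode of a Gamma(a, b) with a ≥ 1 (shape–rate) is (a−1)/b = 27/4 ≈ 6.750.

λ̂_MAP = 6.750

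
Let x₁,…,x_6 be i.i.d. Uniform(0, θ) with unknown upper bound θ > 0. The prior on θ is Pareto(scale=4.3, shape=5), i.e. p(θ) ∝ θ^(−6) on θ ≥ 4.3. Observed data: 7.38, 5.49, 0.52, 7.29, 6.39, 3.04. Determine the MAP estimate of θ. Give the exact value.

θ̂_MAP = 7.38

The Uniform(0, θ) likelihood is θ^(−n) for θ ≥ max(xᵢ), zero otherwise. Here max(xᵢ) = 7.38.
Posterior ∝ θ^(−6) · θ^(−6) = θ^(−12) on θ ≥ max(4.3, 7.38) = 7.38.
This density is strictly decreasing in θ, so the posterior mode lies at the lower boundary of the support.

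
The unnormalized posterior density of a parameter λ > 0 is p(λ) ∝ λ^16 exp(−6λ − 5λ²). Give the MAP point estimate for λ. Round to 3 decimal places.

λ̂_MAP = 1.000

ℓ'(λ) = 16/λ − 6 − 10λ. Setting this to zero and multiplying by λ: 10λ² + 6λ − 16 = 0.
λ = (−6 + √(6² + 4·10·16)) / (2·10) = (−6 + √676) / 20 = (−6 + 26)/20 = 1.
ℓ''(λ) = −16/λ² − 10 < 0, confirming a maximum.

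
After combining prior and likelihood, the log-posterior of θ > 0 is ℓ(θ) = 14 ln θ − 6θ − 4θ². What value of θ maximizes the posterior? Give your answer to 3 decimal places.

ℓ'(θ) = 14/θ − 6 − 8θ. Setting this to zero and multiplying by θ: 8θ² + 6θ − 14 = 0.
θ = (−6 + √(6² + 4·8·14)) / (2·8) = (−6 + √484) / 16 = (−6 + 22)/16 = 1.
ℓ''(θ) = −14/θ² − 8 < 0, confirming a maximum.

θ̂_MAP = 1.000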